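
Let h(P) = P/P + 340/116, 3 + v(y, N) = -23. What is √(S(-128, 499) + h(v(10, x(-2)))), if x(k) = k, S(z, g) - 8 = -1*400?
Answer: I*√326366/29 ≈ 19.699*I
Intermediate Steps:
S(z, g) = -392 (S(z, g) = 8 - 1*400 = 8 - 400 = -392)
v(y, N) = -26 (v(y, N) = -3 - 23 = -26)
h(P) = 114/29 (h(P) = 1 + 340*(1/116) = 1 + 85/29 = 114/29)
√(S(-128, 499) + h(v(10, x(-2)))) = √(-392 + 114/29) = √(-11254/29) = I*√326366/29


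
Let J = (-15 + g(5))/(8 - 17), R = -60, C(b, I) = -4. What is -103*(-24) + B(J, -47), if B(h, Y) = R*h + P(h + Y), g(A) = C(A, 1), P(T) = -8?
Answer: 7012/3 ≈ 2337.3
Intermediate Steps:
g(A) = -4
J = 19/9 (J = (-15 - 4)/(8 - 17) = -19/(-9) = -19*(-⅑) = 19/9 ≈ 2.1111)
B(h, Y) = -8 - 60*h (B(h, Y) = -60*h - 8 = -8 - 60*h)
-103*(-24) + B(J, -47) = -103*(-24) + (-8 - 60*19/9) = 2472 + (-8 - 380/3) = 2472 - 404/3 = 7012/3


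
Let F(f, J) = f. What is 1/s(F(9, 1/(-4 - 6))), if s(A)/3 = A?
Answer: 1/27 ≈ 0.037037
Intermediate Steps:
s(A) = 3*A
1/s(F(9, 1/(-4 - 6))) = 1/(3*9) = 1/27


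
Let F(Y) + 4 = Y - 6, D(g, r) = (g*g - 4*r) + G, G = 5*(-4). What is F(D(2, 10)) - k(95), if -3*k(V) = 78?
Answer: -40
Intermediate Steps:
G = -20
D(g, r) = -20 + g**2 - 4*r (D(g, r) = (g*g - 4*r) - 20 = (g**2 - 4*r) - 20 = -20 + g**2 - 4*r)
F(Y) = -10 + Y (F(Y) = -4 + (Y - 6) = -4 + (-6 + Y) = -10 + Y)
k(V) = -26 (k(V) = -1/3*78 = -26)
F(D(2, 10)) - k(95) = (-10 + (-20 + 2**2 - 4*10)) - 1*(-26) = (-10 + (-20 + 4 - 40)) + 26 = (-10 - 56) + 26 = -66 + 26 = -40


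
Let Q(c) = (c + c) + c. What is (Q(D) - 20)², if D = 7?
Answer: 1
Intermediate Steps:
Q(c) = 3*c (Q(c) = 2*c + c = 3*c)
(Q(D) - 20)² = (3*7 - 20)² = (21 - 20)² = 1² = 1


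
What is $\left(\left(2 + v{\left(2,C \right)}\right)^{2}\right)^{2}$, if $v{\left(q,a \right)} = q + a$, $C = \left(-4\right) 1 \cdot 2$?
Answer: $256$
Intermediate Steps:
$C = -8$ ($C = \left(-4\right) 2 = -8$)
$v{\left(q,a \right)} = a + q$
$\left(\left(2 + v{\left(2,C \right)}\right)^{2}\right)^{2} = \left(\left(2 + \left(-8 + 2\right)\right)^{2}\right)^{2} = \left(\left(2 - 6\right)^{2}\right)^{2} = \left(\left(-4\right)^{2}\right)^{2} = 16^{2} = 256$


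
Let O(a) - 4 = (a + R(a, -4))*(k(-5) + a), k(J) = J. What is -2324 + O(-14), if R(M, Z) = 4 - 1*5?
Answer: -2035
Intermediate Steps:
R(M, Z) = -1 (R(M, Z) = 4 - 5 = -1)
O(a) = 4 + (-1 + a)*(-5 + a) (O(a) = 4 + (a - 1)*(-5 + a) = 4 + (-1 + a)*(-5 + a))
-2324 + O(-14) = -2324 + (9 + (-14)**2 - 6*(-14)) = -2324 + (9 + 196 + 84) = -2324 + 289 = -2035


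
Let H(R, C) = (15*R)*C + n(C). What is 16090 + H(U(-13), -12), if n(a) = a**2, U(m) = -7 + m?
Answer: 19834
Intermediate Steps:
H(R, C) = C**2 + 15*C*R (H(R, C) = (15*R)*C + C**2 = 15*C*R + C**2 = C**2 + 15*C*R)
16090 + H(U(-13), -12) = 16090 - 12*(-12 + 15*(-7 - 13)) = 16090 - 12*(-12 + 15*(-20)) = 16090 - 12*(-12 - 300) = 16090 - 12*(-312) = 16090 + 3744 = 19834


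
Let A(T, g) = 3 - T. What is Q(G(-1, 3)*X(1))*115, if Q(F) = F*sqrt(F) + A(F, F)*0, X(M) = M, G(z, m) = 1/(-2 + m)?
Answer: 115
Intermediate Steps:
Q(F) = F**(3/2) (Q(F) = F*sqrt(F) + (3 - F)*0 = F**(3/2) + 0 = F**(3/2))
Q(G(-1, 3)*X(1))*115 = (1/(-2 + 3))**(3/2)*115 = (1/1)**(3/2)*115 = (1*1)**(3/2)*115 = 1**(3/2)*115 = 1*115 = 115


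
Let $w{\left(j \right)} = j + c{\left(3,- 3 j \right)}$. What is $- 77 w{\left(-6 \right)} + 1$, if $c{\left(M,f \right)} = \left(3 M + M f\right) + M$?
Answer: $-4619$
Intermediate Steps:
$c{\left(M,f \right)} = 4 M + M f$
$w{\left(j \right)} = 12 - 8 j$ ($w{\left(j \right)} = j + 3 \left(4 - 3 j\right) = j - \left(-12 + 9 j\right) = 12 - 8 j$)
$- 77 w{\left(-6 \right)} + 1 = - 77 \left(12 - -48\right) + 1 = - 77 \left(12 + 48\right) + 1 = \left(-77\right) 60 + 1 = -4620 + 1 = -4619$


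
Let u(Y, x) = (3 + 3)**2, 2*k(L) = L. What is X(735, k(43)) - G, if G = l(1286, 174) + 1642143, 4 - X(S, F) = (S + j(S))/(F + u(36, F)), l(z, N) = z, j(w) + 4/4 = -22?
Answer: -188995299/115 ≈ -1.6434e+6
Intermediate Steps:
k(L) = L/2
u(Y, x) = 36 (u(Y, x) = 6**2 = 36)
j(w) = -23 (j(w) = -1 - 22 = -23)
X(S, F) = 4 - (-23 + S)/(36 + F) (X(S, F) = 4 - (S - 23)/(F + 36) = 4 - (-23 + S)/(36 + F))
G = 1643429 (G = 1286 + 1642143 = 1643429)
X(735, k(43)) - G = (167 - 1*735 + 4*((1/2)*43))/(36 + (1/2)*43) - 1*1643429 = (167 - 735 + 4*(43/2))/(36 + 43/2) - 1643429 = (167 - 735 + 86)/(115/2) - 1643429 = (2/115)*(-482) - 1643429 = -964/115 - 1643429 = -188995299/115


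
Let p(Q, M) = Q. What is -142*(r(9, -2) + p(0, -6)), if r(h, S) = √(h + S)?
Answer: -142*√7 ≈ -375.70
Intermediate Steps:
r(h, S) = √(S + h)
-142*(r(9, -2) + p(0, -6)) = -142*(√(-2 + 9) + 0) = -142*(√7 + 0) = -142*√7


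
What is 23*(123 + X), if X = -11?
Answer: 2576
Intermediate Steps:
23*(123 + X) = 23*(123 - 11) = 23*112 = 2576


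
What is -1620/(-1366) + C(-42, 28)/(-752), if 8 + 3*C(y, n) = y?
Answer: 930755/770424 ≈ 1.2081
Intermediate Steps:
C(y, n) = -8/3 + y/3
-1620/(-1366) + C(-42, 28)/(-752) = -1620/(-1366) + (-8/3 + (⅓)*(-42))/(-752) = -1620*(-1/1366) + (-8/3 - 14)*(-1/752) = 810/683 - 50/3*(-1/752) = 810/683 + 25/1128 = 930755/770424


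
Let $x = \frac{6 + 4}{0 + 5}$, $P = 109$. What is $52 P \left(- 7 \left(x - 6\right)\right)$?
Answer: $158704$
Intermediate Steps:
$x = 2$ ($x = \frac{10}{5} = 10 \cdot \frac{1}{5} = 2$)
$52 P \left(- 7 \left(x - 6\right)\right) = 52 \cdot 109 \left(- 7 \left(2 - 6\right)\right) = 5668 \left(\left(-7\right) \left(-4\right)\right) = 5668 \cdot 28 = 158704$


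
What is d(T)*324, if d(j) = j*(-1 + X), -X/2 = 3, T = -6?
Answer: 13608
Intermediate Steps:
X = -6 (X = -2*3 = -6)
d(j) = -7*j (d(j) = j*(-1 - 6) = j*(-7) = -7*j)
d(T)*324 = -7*(-6)*324 = 42*324 = 13608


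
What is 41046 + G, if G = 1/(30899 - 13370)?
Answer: 719495335/17529 ≈ 41046.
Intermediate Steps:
G = 1/17529 ≈ 5.7048e-5
41046 + G = 41046 + 1/17529 = 719495335/17529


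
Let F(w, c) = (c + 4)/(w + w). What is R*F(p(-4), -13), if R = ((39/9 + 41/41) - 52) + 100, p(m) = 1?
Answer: -240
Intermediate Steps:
F(w, c) = (4 + c)/(2*w) (F(w, c) = (4 + c)/((2*w)) = (4 + c)*(1/(2*w)) = (4 + c)/(2*w))
R = 160/3 (R = ((39*(⅑) + 41*(1/41)) - 52) + 100 = ((13/3 + 1) - 52) + 100 = (16/3 - 52) + 100 = -140/3 + 100 = 160/3 ≈ 53.333)
R*F(p(-4), -13) = 160*((½)*(4 - 13)/1)/3 = 160*((½)*1*(-9))/3 = (160/3)*(-9/2) = -240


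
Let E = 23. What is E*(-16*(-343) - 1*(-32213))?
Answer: 867123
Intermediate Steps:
E*(-16*(-343) - 1*(-32213)) = 23*(-16*(-343) - 1*(-32213)) = 23*(5488 + 32213) = 23*37701 = 867123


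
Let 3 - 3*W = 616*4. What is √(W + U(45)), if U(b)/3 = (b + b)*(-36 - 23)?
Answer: I*√150753/3 ≈ 129.42*I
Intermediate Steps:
U(b) = -354*b (U(b) = 3*((b + b)*(-36 - 23)) = 3*((2*b)*(-59)) = 3*(-118*b) = -354*b)
W = -2461/3 (W = 1 - 616*4/3 = 1 - ⅓*2464 = 1 - 2464/3 = -2461/3 ≈ -820.33)
√(W + U(45)) = √(-2461/3 - 354*45) = √(-2461/3 - 15930) = √(-50251/3) = I*√150753/3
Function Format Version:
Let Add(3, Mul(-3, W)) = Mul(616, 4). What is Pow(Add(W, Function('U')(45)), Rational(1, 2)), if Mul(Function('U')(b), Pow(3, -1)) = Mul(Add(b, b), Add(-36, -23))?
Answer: Mul(Rational(1, 3), I, Pow(150753, Rational(1, 2))) ≈ Mul(129.42, I)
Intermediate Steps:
Function('U')(b) = Mul(-354, b) (Function('U')(b) = Mul(3, Mul(Add(b, b), Add(-36, -23))) = Mul(3, Mul(Mul(2, b), -59)) = Mul(3, Mul(-118, b)) = Mul(-354, b))
W = Rational(-2461, 3) (W = Add(1, Mul(Rational(-1, 3), Mul(616, 4))) = Add(1, Mul(Rational(-1, 3), 2464)) = Add(1, Rational(-2464, 3)) = Rational(-2461, 3) ≈ -820.33)
Pow(Add(W, Function('U')(45)), Rational(1, 2)) = Pow(Add(Rational(-2461, 3), Mul(-354, 45)), Rational(1, 2)) = Pow(Add(Rational(-2461, 3), -15930), Rational(1, 2)) = Pow(Rational(-50251, 3), Rational(1, 2)) = Mul(Rational(1, 3), I, Pow(150753, Rational(1, 2)))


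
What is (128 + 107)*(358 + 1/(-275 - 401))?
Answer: 56871645/676 ≈ 84130.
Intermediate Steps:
(128 + 107)*(358 + 1/(-275 - 401)) = 235*(358 + 1/(-676)) = 235*(358 - 1/676) = 235*(242007/676) = 56871645/676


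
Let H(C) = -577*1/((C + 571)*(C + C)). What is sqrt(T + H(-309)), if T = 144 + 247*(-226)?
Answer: I*sqrt(364924599747609)/80958 ≈ 235.96*I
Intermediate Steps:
T = -55678 (T = 144 - 55822 = -55678)
H(C) = -577/(2*C*(571 + C)) (H(C) = -577*1/(2*C*(571 + C)) = -577/(2*C*(571 + C)))
sqrt(T + H(-309)) = sqrt(-55678 - 577/2/(-309*(571 - 309))) = sqrt(-55678 - 577/2*(-1/309)/262) = sqrt(-55678 - 577/2*(-1/309)*1/262) = sqrt(-55678 + 577/161916) = sqrt(-9015158471/161916) = I*sqrt(364924599747609)/80958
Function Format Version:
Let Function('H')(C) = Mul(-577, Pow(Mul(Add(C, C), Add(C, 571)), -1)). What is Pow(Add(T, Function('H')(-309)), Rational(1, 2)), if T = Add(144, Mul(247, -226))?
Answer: Mul(Rational(1, 80958), I, Pow(364924599747609, Rational(1, 2))) ≈ Mul(235.96, I)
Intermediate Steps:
T = -55678 (T = Add(144, -55822) = -55678)
Function('H')(C) = Mul(Rational(-577, 2), Pow(C, -1), Pow(Add(571, C), -1)) (Function('H')(C) = Mul(-577, Pow(Mul(Mul(2, C), Add(571, C)), -1)) = Mul(-577, Pow(Mul(2, C, Add(571, C)), -1)) = Mul(-577, Mul(Rational(1, 2), Pow(C, -1), Pow(Add(571, C), -1))) = Mul(Rational(-577, 2), Pow(C, -1), Pow(Add(571, C), -1)))
Pow(Add(T, Function('H')(-309)), Rational(1, 2)) = Pow(Add(-55678, Mul(Rational(-577, 2), Pow(-309, -1), Pow(Add(571, -309), -1))), Rational(1, 2)) = Pow(Add(-55678, Mul(Rational(-577, 2), Rational(-1, 309), Pow(262, -1))), Rational(1, 2)) = Pow(Add(-55678, Mul(Rational(-577, 2), Rational(-1, 309), Rational(1, 262))), Rational(1, 2)) = Pow(Add(-55678, Rational(577, 161916)), Rational(1, 2)) = Pow(Rational(-9015158471, 161916), Rational(1, 2)) = Mul(Rational(1, 80958), I, Pow(364924599747609, Rational(1, 2)))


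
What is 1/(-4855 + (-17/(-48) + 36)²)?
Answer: -2304/8140895 ≈ -0.00028302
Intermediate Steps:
1/(-4855 + (-17/(-48) + 36)²) = 1/(-4855 + (-17*(-1/48) + 36)²) = 1/(-4855 + (17/48 + 36)²) = 1/(-4855 + (1745/48)²) = 1/(-4855 + 3045025/2304) = 1/(-8140895/2304) = -2304/8140895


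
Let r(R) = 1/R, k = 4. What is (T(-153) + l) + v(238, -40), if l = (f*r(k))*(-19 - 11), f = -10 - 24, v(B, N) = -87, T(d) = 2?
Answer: 170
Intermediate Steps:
f = -34
l = 255 (l = (-34/4)*(-19 - 11) = -34*¼*(-30) = -17/2*(-30) = 255)
(T(-153) + l) + v(238, -40) = (2 + 255) - 87 = 257 - 87 = 170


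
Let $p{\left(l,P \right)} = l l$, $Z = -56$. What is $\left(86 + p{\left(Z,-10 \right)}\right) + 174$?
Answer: $3396$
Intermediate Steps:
$p{\left(l,P \right)} = l^{2}$
$\left(86 + p{\left(Z,-10 \right)}\right) + 174 = \left(86 + \left(-56\right)^{2}\right) + 174 = \left(86 + 3136\right) + 174 = 3222 + 174 = 3396$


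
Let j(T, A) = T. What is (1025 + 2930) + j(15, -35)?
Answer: 3970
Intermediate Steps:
(1025 + 2930) + j(15, -35) = (1025 + 2930) + 15 = 3955 + 15 = 3970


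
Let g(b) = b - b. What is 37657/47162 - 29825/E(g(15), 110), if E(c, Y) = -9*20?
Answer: 141338491/848916 ≈ 166.49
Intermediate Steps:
g(b) = 0
E(c, Y) = -180
37657/47162 - 29825/E(g(15), 110) = 37657/47162 - 29825/(-180) = 37657*(1/47162) - 29825*(-1/180) = 37657/47162 + 5965/36 = 141338491/848916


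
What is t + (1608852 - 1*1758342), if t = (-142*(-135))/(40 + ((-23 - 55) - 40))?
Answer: -1946565/13 ≈ -1.4974e+5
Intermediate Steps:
t = -3195/13 (t = 19170/(40 + (-78 - 40)) = 19170/(40 - 118) = 19170/(-78) = 19170*(-1/78) = -3195/13 ≈ -245.77)
t + (1608852 - 1*1758342) = -3195/13 + (1608852 - 1*1758342) = -3195/13 + (1608852 - 1758342) = -3195/13 - 149490 = -1946565/13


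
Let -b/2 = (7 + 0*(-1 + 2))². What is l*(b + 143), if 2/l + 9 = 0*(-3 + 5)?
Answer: -10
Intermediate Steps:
b = -98 (b = -2*(7 + 0*(-1 + 2))² = -2*(7 + 0*1)² = -2*(7 + 0)² = -2*7² = -2*49 = -98)
l = -2/9 (l = 2/(-9 + 0*(-3 + 5)) = 2/(-9 + 0*2) = 2/(-9 + 0) = 2/(-9) = 2*(-⅑) = -2/9 ≈ -0.22222)
l*(b + 143) = -2*(-98 + 143)/9 = -2/9*45 = -10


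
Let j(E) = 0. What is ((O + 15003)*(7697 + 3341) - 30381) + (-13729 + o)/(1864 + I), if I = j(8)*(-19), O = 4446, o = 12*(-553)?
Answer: 400103257019/1864 ≈ 2.1465e+8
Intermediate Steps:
o = -6636
I = 0 (I = 0*(-19) = 0)
((O + 15003)*(7697 + 3341) - 30381) + (-13729 + o)/(1864 + I) = ((4446 + 15003)*(7697 + 3341) - 30381) + (-13729 - 6636)/(1864 + 0) = (19449*11038 - 30381) - 20365/1864 = (214678062 - 30381) - 20365*1/1864 = 214647681 - 20365/1864 = 400103257019/1864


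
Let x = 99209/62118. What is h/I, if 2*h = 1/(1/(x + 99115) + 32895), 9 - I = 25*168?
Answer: -212307751/58538743616327634 ≈ -3.6268e-9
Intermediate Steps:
x = 3421/2142 (x = 99209*(1/62118) = 3421/2142 ≈ 1.5971)
I = -4191 (I = 9 - 25*168 = 9 - 1*4200 = 9 - 4200 = -4191)
h = 212307751/13967726942574 (h = 1/(2*(1/(3421/2142 + 99115) + 32895)) = 1/(2*(1/(212307751/2142) + 32895)) = 1/(2*(2142/212307751 + 32895)) = 1/(2*(6983863471287/212307751)) = (1/2)*(212307751/6983863471287) = 212307751/13967726942574 ≈ 1.5200e-5)
h/I = (212307751/13967726942574)/(-4191) = (212307751/13967726942574)*(-1/4191) = -212307751/58538743616327634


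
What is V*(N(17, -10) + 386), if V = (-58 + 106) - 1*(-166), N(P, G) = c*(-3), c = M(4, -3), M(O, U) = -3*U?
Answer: 76826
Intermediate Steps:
c = 9 (c = -3*(-3) = 9)
N(P, G) = -27 (N(P, G) = 9*(-3) = -27)
V = 214 (V = 48 + 166 = 214)
V*(N(17, -10) + 386) = 214*(-27 + 386) = 214*359 = 76826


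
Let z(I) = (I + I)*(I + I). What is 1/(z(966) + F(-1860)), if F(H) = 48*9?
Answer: 1/3733056 ≈ 2.6788e-7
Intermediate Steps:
F(H) = 432
z(I) = 4*I² (z(I) = (2*I)*(2*I) = 4*I²)
1/(z(966) + F(-1860)) = 1/(4*966² + 432) = 1/(4*933156 + 432) = 1/(3732624 + 432) = 1/3733056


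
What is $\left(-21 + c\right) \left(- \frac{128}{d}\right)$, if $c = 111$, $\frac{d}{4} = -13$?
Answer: $\frac{2880}{13} \approx 221.54$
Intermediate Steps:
$d = -52$ ($d = 4 \left(-13\right) = -52$)
$\left(-21 + c\right) \left(- \frac{128}{d}\right) = \left(-21 + 111\right) \left(- \frac{128}{-52}\right) = 90 \left(\left(-128\right) \left(- \frac{1}{52}\right)\right) = 90 \cdot \frac{32}{13} = \frac{2880}{13}$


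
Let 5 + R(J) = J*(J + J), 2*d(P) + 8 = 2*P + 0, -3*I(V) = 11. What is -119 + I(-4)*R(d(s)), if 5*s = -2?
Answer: -6066/25 ≈ -242.64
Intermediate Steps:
s = -⅖ (s = (⅕)*(-2) = -⅖ ≈ -0.40000)
I(V) = -11/3 (I(V) = -⅓*11 = -11/3)
d(P) = -4 + P (d(P) = -4 + (2*P + 0)/2 = -4 + (2*P)/2 = -4 + P)
R(J) = -5 + 2*J² (R(J) = -5 + J*(J + J) = -5 + J*(2*J) = -5 + 2*J²)
-119 + I(-4)*R(d(s)) = -119 - 11*(-5 + 2*(-4 - ⅖)²)/3 = -119 - 11*(-5 + 2*(-22/5)²)/3 = -119 - 11*(-5 + 2*(484/25))/3 = -119 - 11*(-5 + 968/25)/3 = -119 - 11/3*843/25 = -119 - 3091/25 = -6066/25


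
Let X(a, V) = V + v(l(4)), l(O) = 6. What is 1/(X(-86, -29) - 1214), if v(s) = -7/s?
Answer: -6/7465 ≈ -0.00080375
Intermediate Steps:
X(a, V) = -7/6 + V (X(a, V) = V - 7/6 = -7/6 + V)
1/(X(-86, -29) - 1214) = 1/((-7/6 - 29) - 1214) = 1/(-181/6 - 1214) = 1/(-7465/6) = -6/7465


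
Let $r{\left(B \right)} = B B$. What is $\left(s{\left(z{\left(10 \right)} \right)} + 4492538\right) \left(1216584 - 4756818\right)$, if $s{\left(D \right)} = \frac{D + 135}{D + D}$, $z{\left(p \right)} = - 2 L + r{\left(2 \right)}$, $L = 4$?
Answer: $- \frac{63618311210241}{4} \approx -1.5905 \cdot 10^{13}$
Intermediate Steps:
$r{\left(B \right)} = B^{2}$
$z{\left(p \right)} = -4$ ($z{\left(p \right)} = \left(-2\right) 4 + 2^{2} = -8 + 4 = -4$)
$s{\left(D \right)} = \frac{135 + D}{2 D}$
$\left(s{\left(z{\left(10 \right)} \right)} + 4492538\right) \left(1216584 - 4756818\right) = \left(\frac{135 - 4}{2 \left(-4\right)} + 4492538\right) \left(1216584 - 4756818\right) = \left(\frac{1}{2} \left(- \frac{1}{4}\right) 131 + 4492538\right) \left(-3540234\right) = \left(- \frac{131}{8} + 4492538\right) \left(-3540234\right) = \frac{35940173}{8} \left(-3540234\right) = - \frac{63618311210241}{4}$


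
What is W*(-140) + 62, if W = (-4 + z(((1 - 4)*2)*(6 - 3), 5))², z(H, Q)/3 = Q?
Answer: -16878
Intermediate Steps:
z(H, Q) = 3*Q
W = 121 (W = (-4 + 3*5)² = (-4 + 15)² = 11² = 121)
W*(-140) + 62 = 121*(-140) + 62 = -16940 + 62 = -16878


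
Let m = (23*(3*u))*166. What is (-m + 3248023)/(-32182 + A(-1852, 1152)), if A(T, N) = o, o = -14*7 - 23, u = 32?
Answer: -2881495/32303 ≈ -89.202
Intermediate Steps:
m = 366528 (m = (23*(3*32))*166 = (23*96)*166 = 2208*166 = 366528)
o = -121 (o = -98 - 23 = -121)
A(T, N) = -121
(-m + 3248023)/(-32182 + A(-1852, 1152)) = (-1*366528 + 3248023)/(-32182 - 121) = (-366528 + 3248023)/(-32303) = 2881495*(-1/32303) = -2881495/32303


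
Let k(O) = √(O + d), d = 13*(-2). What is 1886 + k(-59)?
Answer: 1886 + I*√85 ≈ 1886.0 + 9.2195*I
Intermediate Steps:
d = -26
k(O) = √(-26 + O) (k(O) = √(O - 26) = √(-26 + O))
1886 + k(-59) = 1886 + √(-26 - 59) = 1886 + √(-85) = 1886 + I*√85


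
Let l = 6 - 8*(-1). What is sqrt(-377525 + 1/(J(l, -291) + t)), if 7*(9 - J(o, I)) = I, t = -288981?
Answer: 2*I*sqrt(386072056065333579)/2022513 ≈ 614.43*I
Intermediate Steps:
l = 14 (l = 6 + 8 = 14)
J(o, I) = 9 - I/7
sqrt(-377525 + 1/(J(l, -291) + t)) = sqrt(-377525 + 1/((9 - 1/7*(-291)) - 288981)) = sqrt(-377525 + 1/((9 + 291/7) - 288981)) = sqrt(-377525 + 1/(354/7 - 288981)) = sqrt(-377525 + 1/(-2022513/7)) = sqrt(-377525 - 7/2022513) = sqrt(-763549220332/2022513) = 2*I*sqrt(386072056065333579)/2022513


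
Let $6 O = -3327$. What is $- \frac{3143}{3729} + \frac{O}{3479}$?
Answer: $- \frac{26004455}{25946382} \approx -1.0022$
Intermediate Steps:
$O = - \frac{1109}{2}$ ($O = \frac{1}{6} \left(-3327\right) = - \frac{1109}{2} \approx -554.5$)
$- \frac{3143}{3729} + \frac{O}{3479} = - \frac{3143}{3729} - \frac{1109}{2 \cdot 3479} = \left(-3143\right) \frac{1}{3729} - \frac{1109}{6958} = - \frac{3143}{3729} - \frac{1109}{6958} = - \frac{26004455}{25946382}$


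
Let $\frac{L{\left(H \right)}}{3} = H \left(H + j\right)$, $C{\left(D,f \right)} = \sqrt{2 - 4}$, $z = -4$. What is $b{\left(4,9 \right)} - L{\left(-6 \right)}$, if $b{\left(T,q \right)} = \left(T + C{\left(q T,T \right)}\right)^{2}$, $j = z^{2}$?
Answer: $194 + 8 i \sqrt{2} \approx 194.0 + 11.314 i$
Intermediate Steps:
$j = 16$ ($j = \left(-4\right)^{2} = 16$)
$C{\left(D,f \right)} = i \sqrt{2}$ ($C{\left(D,f \right)} = \sqrt{-2} = i \sqrt{2}$)
$L{\left(H \right)} = 3 H \left(16 + H\right)$ ($L{\left(H \right)} = 3 H \left(H + 16\right) = 3 H \left(16 + H\right)$)
$b{\left(T,q \right)} = \left(T + i \sqrt{2}\right)^{2}$
$b{\left(4,9 \right)} - L{\left(-6 \right)} = \left(4 + i \sqrt{2}\right)^{2} - 3 \left(-6\right) \left(16 - 6\right) = \left(4 + i \sqrt{2}\right)^{2} - 3 \left(-6\right) 10 = \left(4 + i \sqrt{2}\right)^{2} - -180 = \left(4 + i \sqrt{2}\right)^{2} + 180 = 180 + \left(4 + i \sqrt{2}\right)^{2}$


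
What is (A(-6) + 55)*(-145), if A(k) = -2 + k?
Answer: -6815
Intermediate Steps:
(A(-6) + 55)*(-145) = ((-2 - 6) + 55)*(-145) = (-8 + 55)*(-145) = 47*(-145) = -6815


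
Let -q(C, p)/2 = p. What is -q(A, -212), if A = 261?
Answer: -424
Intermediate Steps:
q(C, p) = -2*p
-q(A, -212) = -(-2)*(-212) = -1*424 = -424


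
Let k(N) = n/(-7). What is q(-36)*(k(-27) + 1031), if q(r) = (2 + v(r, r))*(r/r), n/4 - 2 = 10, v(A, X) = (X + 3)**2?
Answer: 7821379/7 ≈ 1.1173e+6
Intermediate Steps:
v(A, X) = (3 + X)**2
n = 48 (n = 8 + 4*10 = 8 + 40 = 48)
k(N) = -48/7 (k(N) = 48/(-7) = 48*(-1/7) = -48/7)
q(r) = 2 + (3 + r)**2 (q(r) = (2 + (3 + r)**2)*(r/r) = (2 + (3 + r)**2)*1 = 2 + (3 + r)**2)
q(-36)*(k(-27) + 1031) = (2 + (3 - 36)**2)*(-48/7 + 1031) = (2 + (-33)**2)*(7169/7) = (2 + 1089)*(7169/7) = 1091*(7169/7) = 7821379/7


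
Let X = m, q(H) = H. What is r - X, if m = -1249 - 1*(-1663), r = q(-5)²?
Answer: -389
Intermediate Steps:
r = 25 (r = (-5)² = 25)
m = 414 (m = -1249 + 1663 = 414)
X = 414
r - X = 25 - 1*414 = 25 - 414 = -389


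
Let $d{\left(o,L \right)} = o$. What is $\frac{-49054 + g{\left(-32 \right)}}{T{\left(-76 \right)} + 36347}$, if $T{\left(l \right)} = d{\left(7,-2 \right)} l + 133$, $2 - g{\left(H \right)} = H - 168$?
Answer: $- \frac{12213}{8987} \approx -1.359$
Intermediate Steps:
$g{\left(H \right)} = 170 - H$ ($g{\left(H \right)} = 2 - \left(H - 168\right) = 2 - \left(-168 + H\right) = 170 - H$)
$T{\left(l \right)} = 133 + 7 l$ ($T{\left(l \right)} = 7 l + 133 = 133 + 7 l$)
$\frac{-49054 + g{\left(-32 \right)}}{T{\left(-76 \right)} + 36347} = \frac{-49054 + \left(170 - -32\right)}{\left(133 + 7 \left(-76\right)\right) + 36347} = \frac{-49054 + \left(170 + 32\right)}{\left(133 - 532\right) + 36347} = \frac{-49054 + 202}{-399 + 36347} = - \frac{48852}{35948} = \left(-48852\right) \frac{1}{35948} = - \frac{12213}{8987}$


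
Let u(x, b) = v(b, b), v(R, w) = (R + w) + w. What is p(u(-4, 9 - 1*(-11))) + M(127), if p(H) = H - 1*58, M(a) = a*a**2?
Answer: 2048385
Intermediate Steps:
M(a) = a**3
v(R, w) = R + 2*w
u(x, b) = 3*b (u(x, b) = b + 2*b = 3*b)
p(H) = -58 + H (p(H) = H - 58 = -58 + H)
p(u(-4, 9 - 1*(-11))) + M(127) = (-58 + 3*(9 - 1*(-11))) + 127**3 = (-58 + 3*(9 + 11)) + 2048383 = (-58 + 3*20) + 2048383 = (-58 + 60) + 2048383 = 2 + 2048383 = 2048385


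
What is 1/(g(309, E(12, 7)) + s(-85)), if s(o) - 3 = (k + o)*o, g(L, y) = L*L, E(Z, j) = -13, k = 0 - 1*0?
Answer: 1/102709 ≈ 9.7362e-6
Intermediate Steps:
k = 0 (k = 0 + 0 = 0)
g(L, y) = L**2
s(o) = 3 + o**2 (s(o) = 3 + (0 + o)*o = 3 + o*o = 3 + o**2)
1/(g(309, E(12, 7)) + s(-85)) = 1/(309**2 + (3 + (-85)**2)) = 1/(95481 + (3 + 7225)) = 1/(95481 + 7228) = 1/102709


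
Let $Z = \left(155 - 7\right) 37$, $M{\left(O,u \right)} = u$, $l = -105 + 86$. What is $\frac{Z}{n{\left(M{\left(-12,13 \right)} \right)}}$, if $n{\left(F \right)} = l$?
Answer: $- \frac{5476}{19} \approx -288.21$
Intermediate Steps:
$l = -19$
$Z = 5476$ ($Z = 148 \cdot 37 = 5476$)
$n{\left(F \right)} = -19$
$\frac{Z}{n{\left(M{\left(-12,13 \right)} \right)}} = \frac{5476}{-19} = 5476 \left(- \frac{1}{19}\right) = - \frac{5476}{19}$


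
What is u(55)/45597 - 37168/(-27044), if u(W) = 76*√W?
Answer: 9292/6761 + 76*√55/45597 ≈ 1.3867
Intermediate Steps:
u(55)/45597 - 37168/(-27044) = (76*√55)/45597 - 37168/(-27044) = (76*√55)*(1/45597) - 37168*(-1/27044) = 76*√55/45597 + 9292/6761 = 9292/6761 + 76*√55/45597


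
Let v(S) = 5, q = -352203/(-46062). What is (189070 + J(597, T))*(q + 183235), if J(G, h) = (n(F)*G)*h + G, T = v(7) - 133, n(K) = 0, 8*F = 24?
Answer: 533629544262197/15354 ≈ 3.4755e+10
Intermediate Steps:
q = 117401/15354 (q = -352203*(-1/46062) = 117401/15354 ≈ 7.6463)
F = 3 (F = (⅛)*24 = 3)
T = -128 (T = 5 - 133 = -128)
J(G, h) = G (J(G, h) = (0*G)*h + G = 0*h + G = 0 + G = G)
(189070 + J(597, T))*(q + 183235) = (189070 + 597)*(117401/15354 + 183235) = 189667*(2813507591/15354) = 533629544262197/15354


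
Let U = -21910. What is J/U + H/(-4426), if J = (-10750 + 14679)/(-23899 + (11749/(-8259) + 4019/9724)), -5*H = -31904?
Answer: -67085049378691267582/46533345954423716185 ≈ -1.4417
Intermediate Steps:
H = 31904/5 (H = -1/5*(-31904) = 31904/5 ≈ 6380.8)
J = -315540017364/1919422076239 (J = 3929/(-23899 + (11749*(-1/8259) + 4019*(1/9724))) = 3929/(-23899 + (-11749/8259 + 4019/9724)) = 3929/(-23899 - 81054355/80310516) = 3929/(-1919422076239/80310516) = 3929*(-80310516/1919422076239) = -315540017364/1919422076239 ≈ -0.16439)
J/U + H/(-4426) = -315540017364/1919422076239/(-21910) + (31904/5)/(-4426) = -315540017364/1919422076239*(-1/21910) + (31904/5)*(-1/4426) = 157770008682/21027268845198245 - 15952/11065 = -67085049378691267582/46533345954423716185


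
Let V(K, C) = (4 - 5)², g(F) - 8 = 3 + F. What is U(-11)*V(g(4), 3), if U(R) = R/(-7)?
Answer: 11/7 ≈ 1.5714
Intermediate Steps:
U(R) = -R/7 (U(R) = R*(-⅐) = -R/7)
g(F) = 11 + F (g(F) = 8 + (3 + F) = 11 + F)
V(K, C) = 1 (V(K, C) = (-1)² = 1)
U(-11)*V(g(4), 3) = -⅐*(-11)*1 = (11/7)*1 = 11/7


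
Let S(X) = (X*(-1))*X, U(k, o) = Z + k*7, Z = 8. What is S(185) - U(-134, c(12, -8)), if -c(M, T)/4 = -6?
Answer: -33295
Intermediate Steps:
c(M, T) = 24 (c(M, T) = -4*(-6) = 24)
U(k, o) = 8 + 7*k (U(k, o) = 8 + k*7 = 8 + 7*k)
S(X) = -X² (S(X) = (-X)*X = -X²)
S(185) - U(-134, c(12, -8)) = -1*185² - (8 + 7*(-134)) = -1*34225 - (8 - 938) = -34225 - 1*(-930) = -34225 + 930 = -33295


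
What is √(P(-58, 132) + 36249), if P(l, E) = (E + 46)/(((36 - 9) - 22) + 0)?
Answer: √907115/5 ≈ 190.49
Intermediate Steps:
P(l, E) = 46/5 + E/5 (P(l, E) = (46 + E)/((27 - 22) + 0) = (46 + E)/(5 + 0) = (46 + E)/5 = (46 + E)*(⅕) = 46/5 + E/5)
√(P(-58, 132) + 36249) = √((46/5 + (⅕)*132) + 36249) = √((46/5 + 132/5) + 36249) = √(178/5 + 36249) = √(181423/5) = √907115/5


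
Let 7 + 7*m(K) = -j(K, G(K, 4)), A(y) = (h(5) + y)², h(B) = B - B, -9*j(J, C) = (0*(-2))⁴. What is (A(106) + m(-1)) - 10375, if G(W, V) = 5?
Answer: 860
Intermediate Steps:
j(J, C) = 0 (j(J, C) = -(0*(-2))⁴/9 = -⅑*0⁴ = -⅑*0 = 0)
h(B) = 0
A(y) = y² (A(y) = (0 + y)² = y²)
m(K) = -1 (m(K) = -1 + (-1*0)/7 = -1 + (⅐)*0 = -1 + 0 = -1)
(A(106) + m(-1)) - 10375 = (106² - 1) - 10375 = (11236 - 1) - 10375 = 11235 - 10375 = 860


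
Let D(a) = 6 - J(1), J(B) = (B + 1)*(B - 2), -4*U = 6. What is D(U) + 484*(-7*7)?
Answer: -23708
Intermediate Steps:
U = -3/2 (U = -1/4*6 = -3/2 ≈ -1.5000)
J(B) = (1 + B)*(-2 + B)
D(a) = 8 (D(a) = 6 - (-2 + 1**2 - 1*1) = 6 - (-2 + 1 - 1) = 6 - 1*(-2) = 6 + 2 = 8)
D(U) + 484*(-7*7) = 8 + 484*(-7*7) = 8 + 484*(-49) = 8 - 23716 = -23708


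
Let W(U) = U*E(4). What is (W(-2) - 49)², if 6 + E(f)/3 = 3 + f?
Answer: 3025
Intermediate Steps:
E(f) = -9 + 3*f (E(f) = -18 + 3*(3 + f) = -18 + (9 + 3*f) = -9 + 3*f)
W(U) = 3*U (W(U) = U*(-9 + 3*4) = U*(-9 + 12) = U*3 = 3*U)
(W(-2) - 49)² = (3*(-2) - 49)² = (-6 - 49)² = (-55)² = 3025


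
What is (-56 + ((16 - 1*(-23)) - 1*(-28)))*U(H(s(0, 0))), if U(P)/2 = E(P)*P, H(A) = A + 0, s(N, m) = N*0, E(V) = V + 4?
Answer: 0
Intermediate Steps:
E(V) = 4 + V
s(N, m) = 0
H(A) = A
U(P) = 2*P*(4 + P) (U(P) = 2*((4 + P)*P) = 2*(P*(4 + P)) = 2*P*(4 + P))
(-56 + ((16 - 1*(-23)) - 1*(-28)))*U(H(s(0, 0))) = (-56 + ((16 - 1*(-23)) - 1*(-28)))*(2*0*(4 + 0)) = (-56 + ((16 + 23) + 28))*(2*0*4) = (-56 + (39 + 28))*0 = (-56 + 67)*0 = 11*0 = 0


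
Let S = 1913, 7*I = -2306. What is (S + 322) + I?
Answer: 13339/7 ≈ 1905.6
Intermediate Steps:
I = -2306/7 (I = (⅐)*(-2306) = -2306/7 ≈ -329.43)
(S + 322) + I = (1913 + 322) - 2306/7 = 2235 - 2306/7 = 13339/7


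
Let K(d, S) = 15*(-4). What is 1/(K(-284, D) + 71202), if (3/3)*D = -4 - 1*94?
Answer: 1/71142 ≈ 1.4056e-5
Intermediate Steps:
D = -98 (D = -4 - 1*94 = -4 - 94 = -98)
K(d, S) = -60
1/(K(-284, D) + 71202) = 1/(-60 + 71202) = 1/71142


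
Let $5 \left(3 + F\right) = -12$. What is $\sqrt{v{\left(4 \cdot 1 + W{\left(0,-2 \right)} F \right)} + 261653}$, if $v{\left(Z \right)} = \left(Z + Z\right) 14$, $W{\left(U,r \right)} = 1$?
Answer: $\frac{9 \sqrt{80745}}{5} \approx 511.48$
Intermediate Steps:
$F = - \frac{27}{5}$ ($F = -3 + \frac{1}{5} \left(-12\right) = -3 - \frac{12}{5} = - \frac{27}{5} \approx -5.4$)
$v{\left(Z \right)} = 28 Z$ ($v{\left(Z \right)} = 2 Z 14 = 28 Z$)
$\sqrt{v{\left(4 \cdot 1 + W{\left(0,-2 \right)} F \right)} + 261653} = \sqrt{28 \left(4 \cdot 1 + 1 \left(- \frac{27}{5}\right)\right) + 261653} = \sqrt{28 \left(4 - \frac{27}{5}\right) + 261653} = \sqrt{28 \left(- \frac{7}{5}\right) + 261653} = \sqrt{- \frac{196}{5} + 261653} = \sqrt{\frac{1308069}{5}} = \frac{9 \sqrt{80745}}{5}$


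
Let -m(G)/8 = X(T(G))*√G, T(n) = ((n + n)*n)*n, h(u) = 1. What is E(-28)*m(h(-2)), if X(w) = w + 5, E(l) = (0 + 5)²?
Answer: -1400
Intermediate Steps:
E(l) = 25 (E(l) = 5² = 25)
T(n) = 2*n³ (T(n) = ((2*n)*n)*n = (2*n²)*n = 2*n³)
X(w) = 5 + w
m(G) = -8*√G*(5 + 2*G³) (m(G) = -8*(5 + 2*G³)*√G = -8*√G*(5 + 2*G³))
E(-28)*m(h(-2)) = 25*(√1*(-40 - 16*1³)) = 25*(1*(-40 - 16*1)) = 25*(1*(-40 - 16)) = 25*(1*(-56)) = 25*(-56) = -1400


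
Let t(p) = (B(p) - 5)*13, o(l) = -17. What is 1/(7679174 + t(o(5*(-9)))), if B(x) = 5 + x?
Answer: 1/7678953 ≈ 1.3023e-7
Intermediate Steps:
t(p) = 13*p (t(p) = ((5 + p) - 5)*13 = p*13 = 13*p)
1/(7679174 + t(o(5*(-9)))) = 1/(7679174 + 13*(-17)) = 1/(7679174 - 221) = 1/7678953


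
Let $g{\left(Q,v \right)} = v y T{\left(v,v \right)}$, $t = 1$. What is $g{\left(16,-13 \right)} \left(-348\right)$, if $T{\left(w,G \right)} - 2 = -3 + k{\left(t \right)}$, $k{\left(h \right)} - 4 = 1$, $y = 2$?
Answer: $36192$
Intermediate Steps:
$k{\left(h \right)} = 5$ ($k{\left(h \right)} = 4 + 1 = 5$)
$T{\left(w,G \right)} = 4$ ($T{\left(w,G \right)} = 2 + \left(-3 + 5\right) = 2 + 2 = 4$)
$g{\left(Q,v \right)} = 8 v$ ($g{\left(Q,v \right)} = v 2 \cdot 4 = 2 v 4 = 8 v$)
$g{\left(16,-13 \right)} \left(-348\right) = 8 \left(-13\right) \left(-348\right) = \left(-104\right) \left(-348\right) = 36192$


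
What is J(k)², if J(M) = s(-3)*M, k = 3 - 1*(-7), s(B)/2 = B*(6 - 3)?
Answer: 32400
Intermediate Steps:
s(B) = 6*B (s(B) = 2*(B*(6 - 3)) = 2*(B*3) = 2*(3*B) = 6*B)
k = 10 (k = 3 + 7 = 10)
J(M) = -18*M (J(M) = (6*(-3))*M = -18*M)
J(k)² = (-18*10)² = (-180)² = 32400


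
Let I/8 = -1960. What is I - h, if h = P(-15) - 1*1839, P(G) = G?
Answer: -13826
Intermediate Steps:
I = -15680 (I = 8*(-1960) = -15680)
h = -1854 (h = -15 - 1*1839 = -15 - 1839 = -1854)
I - h = -15680 - 1*(-1854) = -15680 + 1854 = -13826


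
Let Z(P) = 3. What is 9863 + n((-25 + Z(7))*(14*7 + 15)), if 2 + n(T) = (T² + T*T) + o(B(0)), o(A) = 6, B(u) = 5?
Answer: 12370259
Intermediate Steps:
n(T) = 4 + 2*T² (n(T) = -2 + ((T² + T*T) + 6) = -2 + ((T² + T²) + 6) = -2 + (2*T² + 6) = -2 + (6 + 2*T²) = 4 + 2*T²)
9863 + n((-25 + Z(7))*(14*7 + 15)) = 9863 + (4 + 2*((-25 + 3)*(14*7 + 15))²) = 9863 + (4 + 2*(-22*(98 + 15))²) = 9863 + (4 + 2*(-22*113)²) = 9863 + (4 + 2*(-2486)²) = 9863 + (4 + 2*6180196) = 9863 + (4 + 12360392) = 9863 + 12360396 = 12370259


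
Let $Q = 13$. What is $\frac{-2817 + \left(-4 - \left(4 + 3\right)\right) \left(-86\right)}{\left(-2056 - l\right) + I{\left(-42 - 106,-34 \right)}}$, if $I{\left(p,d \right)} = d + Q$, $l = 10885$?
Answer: $\frac{1871}{12962} \approx 0.14435$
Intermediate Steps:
$I{\left(p,d \right)} = 13 + d$ ($I{\left(p,d \right)} = d + 13 = 13 + d$)
$\frac{-2817 + \left(-4 - \left(4 + 3\right)\right) \left(-86\right)}{\left(-2056 - l\right) + I{\left(-42 - 106,-34 \right)}} = \frac{-2817 + \left(-4 - \left(4 + 3\right)\right) \left(-86\right)}{\left(-2056 - 10885\right) + \left(13 - 34\right)} = \frac{-2817 + \left(-4 - 7\right) \left(-86\right)}{\left(-2056 - 10885\right) - 21} = \frac{-2817 + \left(-4 - 7\right) \left(-86\right)}{-12941 - 21} = \frac{-2817 - -946}{-12962} = \left(-2817 + 946\right) \left(- \frac{1}{12962}\right) = \left(-1871\right) \left(- \frac{1}{12962}\right) = \frac{1871}{12962}$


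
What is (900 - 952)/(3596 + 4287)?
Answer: -52/7883 ≈ -0.0065965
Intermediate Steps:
(900 - 952)/(3596 + 4287) = -52/7883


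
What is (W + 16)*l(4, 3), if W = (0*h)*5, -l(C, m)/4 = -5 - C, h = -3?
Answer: 576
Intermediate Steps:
l(C, m) = 20 + 4*C (l(C, m) = -4*(-5 - C) = 20 + 4*C)
W = 0 (W = (0*(-3))*5 = 0*5 = 0)
(W + 16)*l(4, 3) = (0 + 16)*(20 + 4*4) = 16*(20 + 16) = 16*36 = 576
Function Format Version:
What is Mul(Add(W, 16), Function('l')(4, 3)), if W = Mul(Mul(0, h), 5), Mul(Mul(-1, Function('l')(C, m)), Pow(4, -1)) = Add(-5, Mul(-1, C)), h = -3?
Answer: 576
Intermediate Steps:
Function('l')(C, m) = Add(20, Mul(4, C)) (Function('l')(C, m) = Mul(-4, Add(-5, Mul(-1, C))) = Add(20, Mul(4, C)))
W = 0 (W = Mul(Mul(0, -3), 5) = Mul(0, 5) = 0)
Mul(Add(W, 16), Function('l')(4, 3)) = Mul(Add(0, 16), Add(20, Mul(4, 4))) = Mul(16, Add(20, 16)) = Mul(16, 36) = 576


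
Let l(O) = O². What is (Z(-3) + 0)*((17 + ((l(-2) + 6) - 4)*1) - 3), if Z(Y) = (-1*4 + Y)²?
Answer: 980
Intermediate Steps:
Z(Y) = (-4 + Y)²
(Z(-3) + 0)*((17 + ((l(-2) + 6) - 4)*1) - 3) = ((-4 - 3)² + 0)*((17 + (((-2)² + 6) - 4)*1) - 3) = ((-7)² + 0)*((17 + ((4 + 6) - 4)*1) - 3) = (49 + 0)*((17 + (10 - 4)*1) - 3) = 49*((17 + 6*1) - 3) = 49*((17 + 6) - 3) = 49*(23 - 3) = 49*20 = 980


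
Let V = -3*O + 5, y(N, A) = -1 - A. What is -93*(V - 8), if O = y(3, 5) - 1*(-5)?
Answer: 0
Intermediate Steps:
O = -1 (O = (-1 - 1*5) - 1*(-5) = (-1 - 5) + 5 = -6 + 5 = -1)
V = 8 (V = -3*(-1) + 5 = 3 + 5 = 8)
-93*(V - 8) = -93*(8 - 8) = -93*0 = 0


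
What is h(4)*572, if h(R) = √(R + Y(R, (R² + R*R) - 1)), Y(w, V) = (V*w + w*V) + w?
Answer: 9152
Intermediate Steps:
Y(w, V) = w + 2*V*w (Y(w, V) = (V*w + V*w) + w = 2*V*w + w = w + 2*V*w)
h(R) = √(R + R*(-1 + 4*R²)) (h(R) = √(R + R*(1 + 2*((R² + R*R) - 1))) = √(R + R*(1 + 2*((R² + R²) - 1))) = √(R + R*(1 + 2*(2*R² - 1))) = √(R + R*(1 + 2*(-1 + 2*R²))) = √(R + R*(1 + (-2 + 4*R²))) = √(R + R*(-1 + 4*R²)))
h(4)*572 = (2*√(4³))*572 = (2*√64)*572 = (2*8)*572 = 16*572 = 9152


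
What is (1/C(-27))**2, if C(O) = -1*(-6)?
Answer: 1/36 ≈ 0.027778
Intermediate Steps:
C(O) = 6
(1/C(-27))**2 = (1/6)**2 = 1/36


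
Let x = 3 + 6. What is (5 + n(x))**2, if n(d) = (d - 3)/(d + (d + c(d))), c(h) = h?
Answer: 2209/81 ≈ 27.272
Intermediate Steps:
x = 9
n(d) = (-3 + d)/(3*d) (n(d) = (d - 3)/(d + (d + d)) = (-3 + d)/(d + 2*d) = (-3 + d)/((3*d)) = (-3 + d)*(1/(3*d)) = (-3 + d)/(3*d))
(5 + n(x))**2 = (5 + (1/3)*(-3 + 9)/9)**2 = (5 + (1/3)*(1/9)*6)**2 = (5 + 2/9)**2 = (47/9)**2 = 2209/81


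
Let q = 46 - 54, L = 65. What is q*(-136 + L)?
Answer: 568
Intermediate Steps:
q = -8
q*(-136 + L) = -8*(-136 + 65) = -8*(-71) = 568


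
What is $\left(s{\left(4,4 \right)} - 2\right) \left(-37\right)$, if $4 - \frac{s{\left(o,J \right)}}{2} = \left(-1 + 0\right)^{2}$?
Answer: $-148$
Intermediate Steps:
$s{\left(o,J \right)} = 6$ ($s{\left(o,J \right)} = 8 - 2 \left(-1 + 0\right)^{2} = 8 - 2 \left(-1\right)^{2} = 8 - 2 = 6$)
$\left(s{\left(4,4 \right)} - 2\right) \left(-37\right) = \left(6 - 2\right) \left(-37\right) = 4 \left(-37\right) = -148$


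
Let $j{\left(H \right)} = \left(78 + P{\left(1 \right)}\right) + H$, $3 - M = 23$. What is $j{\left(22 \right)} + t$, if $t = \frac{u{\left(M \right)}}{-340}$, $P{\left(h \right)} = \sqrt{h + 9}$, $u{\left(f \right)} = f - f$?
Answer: $100 + \sqrt{10} \approx 103.16$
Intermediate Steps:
$M = -20$ ($M = 3 - 23 = -20$)
$u{\left(f \right)} = 0$
$P{\left(h \right)} = \sqrt{9 + h}$
$j{\left(H \right)} = 78 + H + \sqrt{10}$ ($j{\left(H \right)} = \left(78 + \sqrt{9 + 1}\right) + H = \left(78 + \sqrt{10}\right) + H = 78 + H + \sqrt{10}$)
$t = 0$ ($t = \frac{0}{-340} = 0 \left(- \frac{1}{340}\right) = 0$)
$j{\left(22 \right)} + t = \left(78 + 22 + \sqrt{10}\right) + 0 = \left(100 + \sqrt{10}\right) + 0 = 100 + \sqrt{10}$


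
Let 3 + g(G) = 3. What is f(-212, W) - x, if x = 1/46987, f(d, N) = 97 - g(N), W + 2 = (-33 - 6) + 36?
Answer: 4557738/46987 ≈ 97.000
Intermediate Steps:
g(G) = 0 (g(G) = -3 + 3 = 0)
W = -5 (W = -2 + ((-33 - 6) + 36) = -2 + (-39 + 36) = -2 - 3 = -5)
f(d, N) = 97 (f(d, N) = 97 - 1*0 = 97 + 0 = 97)
x = 1/46987 ≈ 2.1282e-5
f(-212, W) - x = 97 - 1*1/46987 = 97 - 1/46987 = 4557738/46987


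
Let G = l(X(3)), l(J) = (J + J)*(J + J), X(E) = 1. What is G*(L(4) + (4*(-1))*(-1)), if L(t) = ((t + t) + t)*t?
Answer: 208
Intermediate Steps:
l(J) = 4*J**2 (l(J) = (2*J)*(2*J) = 4*J**2)
G = 4 (G = 4*1**2 = 4*1 = 4)
L(t) = 3*t**2 (L(t) = (2*t + t)*t = (3*t)*t = 3*t**2)
G*(L(4) + (4*(-1))*(-1)) = 4*(3*4**2 + (4*(-1))*(-1)) = 4*(3*16 - 4*(-1)) = 4*(48 + 4) = 4*52 = 208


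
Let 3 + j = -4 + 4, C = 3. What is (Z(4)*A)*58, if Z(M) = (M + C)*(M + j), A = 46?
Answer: 18676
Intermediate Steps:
j = -3 (j = -3 + (-4 + 4) = -3 + 0 = -3)
Z(M) = (-3 + M)*(3 + M) (Z(M) = (M + 3)*(M - 3) = (3 + M)*(-3 + M) = (-3 + M)*(3 + M))
(Z(4)*A)*58 = ((-9 + 4²)*46)*58 = ((-9 + 16)*46)*58 = (7*46)*58 = 322*58 = 18676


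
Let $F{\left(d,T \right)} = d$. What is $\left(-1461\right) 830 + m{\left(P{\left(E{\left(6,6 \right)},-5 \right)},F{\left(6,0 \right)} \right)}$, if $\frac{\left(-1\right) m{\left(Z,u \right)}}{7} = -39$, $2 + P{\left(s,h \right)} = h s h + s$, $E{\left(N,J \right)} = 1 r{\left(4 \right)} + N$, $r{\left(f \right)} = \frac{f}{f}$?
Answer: $-1212357$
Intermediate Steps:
$r{\left(f \right)} = 1$
$E{\left(N,J \right)} = 1 + N$ ($E{\left(N,J \right)} = 1 \cdot 1 + N = 1 + N$)
$P{\left(s,h \right)} = -2 + s + s h^{2}$ ($P{\left(s,h \right)} = -2 + \left(h s h + s\right) = -2 + \left(s h^{2} + s\right) = -2 + \left(s + s h^{2}\right) = -2 + s + s h^{2}$)
$m{\left(Z,u \right)} = 273$ ($m{\left(Z,u \right)} = \left(-7\right) \left(-39\right) = 273$)
$\left(-1461\right) 830 + m{\left(P{\left(E{\left(6,6 \right)},-5 \right)},F{\left(6,0 \right)} \right)} = \left(-1461\right) 830 + 273 = -1212630 + 273 = -1212357$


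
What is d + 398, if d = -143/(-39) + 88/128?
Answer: 19313/48 ≈ 402.35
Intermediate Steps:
d = 209/48 (d = -143*(-1/39) + 88*(1/128) = 11/3 + 11/16 = 209/48 ≈ 4.3542)
d + 398 = 209/48 + 398 = 19313/48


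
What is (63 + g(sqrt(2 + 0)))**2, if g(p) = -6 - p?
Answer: (57 - sqrt(2))**2 ≈ 3089.8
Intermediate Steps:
(63 + g(sqrt(2 + 0)))**2 = (63 + (-6 - sqrt(2 + 0)))**2 = (63 + (-6 - sqrt(2)))**2 = (57 - sqrt(2))**2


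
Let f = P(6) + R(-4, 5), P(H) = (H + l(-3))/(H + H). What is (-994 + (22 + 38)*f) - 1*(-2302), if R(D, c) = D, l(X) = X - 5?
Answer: 1058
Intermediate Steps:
l(X) = -5 + X
P(H) = (-8 + H)/(2*H) (P(H) = (H + (-5 - 3))/(H + H) = (H - 8)/((2*H)) = (-8 + H)*(1/(2*H)) = (-8 + H)/(2*H))
f = -25/6 (f = (½)*(-8 + 6)/6 - 4 = (½)*(⅙)*(-2) - 4 = -⅙ - 4 = -25/6 ≈ -4.1667)
(-994 + (22 + 38)*f) - 1*(-2302) = (-994 + (22 + 38)*(-25/6)) - 1*(-2302) = (-994 + 60*(-25/6)) + 2302 = (-994 - 250) + 2302 = -1244 + 2302 = 1058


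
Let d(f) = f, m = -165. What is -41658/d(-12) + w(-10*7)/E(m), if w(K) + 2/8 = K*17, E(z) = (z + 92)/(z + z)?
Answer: -139363/73 ≈ -1909.1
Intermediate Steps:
E(z) = (92 + z)/(2*z) (E(z) = (92 + z)/((2*z)) = (92 + z)*(1/(2*z)) = (92 + z)/(2*z))
w(K) = -¼ + 17*K (w(K) = -¼ + K*17 = -¼ + 17*K)
-41658/d(-12) + w(-10*7)/E(m) = -41658/(-12) + (-¼ + 17*(-10*7))/(((½)*(92 - 165)/(-165))) = -41658*(-1/12) + (-¼ + 17*(-70))/(((½)*(-1/165)*(-73))) = 6943/2 + (-¼ - 1190)/(73/330) = 6943/2 - 4761/4*330/73 = 6943/2 - 785565/146 = -139363/73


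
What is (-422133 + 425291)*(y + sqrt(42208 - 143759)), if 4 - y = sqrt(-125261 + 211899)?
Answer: 12632 - 3158*sqrt(86638) + 3158*I*sqrt(101551) ≈ -9.169e+5 + 1.0064e+6*I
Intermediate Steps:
y = 4 - sqrt(86638) (y = 4 - sqrt(-125261 + 211899) = 4 - sqrt(86638) ≈ -290.34)
(-422133 + 425291)*(y + sqrt(42208 - 143759)) = (-422133 + 425291)*((4 - sqrt(86638)) + sqrt(42208 - 143759)) = 3158*((4 - sqrt(86638)) + sqrt(-101551)) = 3158*((4 - sqrt(86638)) + I*sqrt(101551)) = 3158*(4 - sqrt(86638) + I*sqrt(101551)) = 12632 - 3158*sqrt(86638) + 3158*I*sqrt(101551)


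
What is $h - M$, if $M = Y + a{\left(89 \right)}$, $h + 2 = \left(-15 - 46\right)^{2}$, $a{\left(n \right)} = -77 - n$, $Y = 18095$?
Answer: $-14210$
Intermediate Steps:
$h = 3719$ ($h = -2 + \left(-15 - 46\right)^{2} = -2 + \left(-61\right)^{2} = -2 + 3721 = 3719$)
$M = 17929$ ($M = 18095 - 166 = 17929$)
$h - M = 3719 - 17929 = -14210$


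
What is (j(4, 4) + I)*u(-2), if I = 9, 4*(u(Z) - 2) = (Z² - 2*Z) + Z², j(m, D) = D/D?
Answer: 50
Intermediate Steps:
j(m, D) = 1
u(Z) = 2 + Z²/2 - Z/2 (u(Z) = 2 + ((Z² - 2*Z) + Z²)/4 = 2 + (-2*Z + 2*Z²)/4 = 2 + (Z²/2 - Z/2) = 2 + Z²/2 - Z/2)
(j(4, 4) + I)*u(-2) = (1 + 9)*(2 + (½)*(-2)² - ½*(-2)) = 10*(2 + (½)*4 + 1) = 10*(2 + 2 + 1) = 10*5 = 50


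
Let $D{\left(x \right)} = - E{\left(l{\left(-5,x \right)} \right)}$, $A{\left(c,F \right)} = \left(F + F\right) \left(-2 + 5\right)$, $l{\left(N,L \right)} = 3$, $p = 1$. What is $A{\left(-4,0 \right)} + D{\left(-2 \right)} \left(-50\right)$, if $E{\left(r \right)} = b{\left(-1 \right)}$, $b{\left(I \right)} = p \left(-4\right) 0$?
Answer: $0$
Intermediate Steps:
$b{\left(I \right)} = 0$ ($b{\left(I \right)} = 1 \left(-4\right) 0 = \left(-4\right) 0 = 0$)
$E{\left(r \right)} = 0$
$A{\left(c,F \right)} = 6 F$ ($A{\left(c,F \right)} = 2 F 3 = 6 F$)
$D{\left(x \right)} = 0$ ($D{\left(x \right)} = \left(-1\right) 0 = 0$)
$A{\left(-4,0 \right)} + D{\left(-2 \right)} \left(-50\right) = 6 \cdot 0 + 0 \left(-50\right) = 0 + 0 = 0$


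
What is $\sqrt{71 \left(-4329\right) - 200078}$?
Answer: $i \sqrt{507437} \approx 712.35 i$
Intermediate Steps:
$\sqrt{71 \left(-4329\right) - 200078} = \sqrt{-307359 - 200078} = \sqrt{-507437} = i \sqrt{507437}$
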